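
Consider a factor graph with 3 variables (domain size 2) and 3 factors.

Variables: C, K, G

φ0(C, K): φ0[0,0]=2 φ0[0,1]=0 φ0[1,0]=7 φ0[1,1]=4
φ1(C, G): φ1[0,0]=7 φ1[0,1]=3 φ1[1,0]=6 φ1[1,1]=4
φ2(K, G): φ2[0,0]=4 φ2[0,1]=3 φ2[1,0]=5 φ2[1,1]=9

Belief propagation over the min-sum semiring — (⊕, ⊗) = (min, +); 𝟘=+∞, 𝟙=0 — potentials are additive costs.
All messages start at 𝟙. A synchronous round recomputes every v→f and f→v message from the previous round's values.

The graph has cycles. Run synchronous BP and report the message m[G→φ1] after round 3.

init: all messages = 𝟙 over 2 values
r1 m[φ0→C] = [0, 4]
r1 m[φ0→K] = [2, 0]
r1 m[φ1→C] = [3, 4]
r1 m[φ1→G] = [6, 3]
r1 m[φ2→K] = [3, 5]
r1 m[φ2→G] = [4, 3]
r1 m[C→φ0] = [0, 0]
r1 m[C→φ1] = [0, 0]
r1 m[K→φ0] = [0, 0]
r1 m[K→φ2] = [0, 0]
r1 m[G→φ1] = [0, 0]
r1 m[G→φ2] = [0, 0]
r2 m[φ0→C] = [0, 4]
r2 m[φ0→K] = [2, 0]
r2 m[φ1→C] = [3, 4]
r2 m[φ1→G] = [6, 3]
r2 m[φ2→K] = [3, 5]
r2 m[φ2→G] = [4, 3]
r2 m[C→φ0] = [3, 4]
r2 m[C→φ1] = [0, 4]
r2 m[K→φ0] = [3, 5]
r2 m[K→φ2] = [2, 0]
r2 m[G→φ1] = [4, 3]
r2 m[G→φ2] = [6, 3]
r3 m[φ0→C] = [5, 9]
r3 m[φ0→K] = [5, 3]
r3 m[φ1→C] = [6, 7]
r3 m[φ1→G] = [7, 3]
r3 m[φ2→K] = [6, 11]
r3 m[φ2→G] = [5, 5]
r3 m[C→φ0] = [3, 4]
r3 m[C→φ1] = [0, 4]
r3 m[K→φ0] = [3, 5]
r3 m[K→φ2] = [2, 0]
r3 m[G→φ1] = [4, 3]
r3 m[G→φ2] = [6, 3]

message @ round 3 = [4, 3]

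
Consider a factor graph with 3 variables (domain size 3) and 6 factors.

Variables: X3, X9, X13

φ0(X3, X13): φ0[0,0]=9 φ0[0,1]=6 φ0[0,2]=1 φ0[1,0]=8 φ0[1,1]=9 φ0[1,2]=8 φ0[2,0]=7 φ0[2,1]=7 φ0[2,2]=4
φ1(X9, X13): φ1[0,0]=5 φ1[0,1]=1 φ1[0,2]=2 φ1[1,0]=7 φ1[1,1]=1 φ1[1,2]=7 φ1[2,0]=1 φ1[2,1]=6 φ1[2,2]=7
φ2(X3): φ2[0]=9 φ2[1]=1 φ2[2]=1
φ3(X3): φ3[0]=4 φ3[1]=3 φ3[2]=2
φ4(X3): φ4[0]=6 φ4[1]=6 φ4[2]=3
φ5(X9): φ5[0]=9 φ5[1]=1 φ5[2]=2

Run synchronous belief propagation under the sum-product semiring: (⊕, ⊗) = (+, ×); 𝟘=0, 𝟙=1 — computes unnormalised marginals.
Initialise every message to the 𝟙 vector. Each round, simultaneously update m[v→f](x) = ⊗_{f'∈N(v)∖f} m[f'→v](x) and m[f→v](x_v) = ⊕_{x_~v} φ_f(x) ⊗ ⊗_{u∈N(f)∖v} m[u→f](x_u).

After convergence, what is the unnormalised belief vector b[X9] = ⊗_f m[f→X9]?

b[X9] = [116262, 19098, 27636]

init: all messages = 𝟙 over 3 values
r1 m[φ0→X3] = [16, 25, 18]
r1 m[φ0→X13] = [24, 22, 13]
r1 m[φ1→X9] = [8, 15, 14]
r1 m[φ1→X13] = [13, 8, 16]
r1 m[φ2→X3] = [9, 1, 1]
r1 m[φ3→X3] = [4, 3, 2]
r1 m[φ4→X3] = [6, 6, 3]
r1 m[φ5→X9] = [9, 1, 2]
r1 m[X3→φ0] = [1, 1, 1]
r1 m[X3→φ2] = [1, 1, 1]
r1 m[X3→φ3] = [1, 1, 1]
r1 m[X3→φ4] = [1, 1, 1]
r1 m[X9→φ1] = [1, 1, 1]
r1 m[X9→φ5] = [1, 1, 1]
r1 m[X13→φ0] = [1, 1, 1]
r1 m[X13→φ1] = [1, 1, 1]
r2 m[φ0→X3] = [16, 25, 18]
r2 m[φ0→X13] = [24, 22, 13]
r2 m[φ1→X9] = [8, 15, 14]
r2 m[φ1→X13] = [13, 8, 16]
r2 m[φ2→X3] = [9, 1, 1]
r2 m[φ3→X3] = [4, 3, 2]
r2 m[φ4→X3] = [6, 6, 3]
r2 m[φ5→X9] = [9, 1, 2]
r2 m[X3→φ0] = [216, 18, 6]
r2 m[X3→φ2] = [384, 450, 108]
r2 m[X3→φ3] = [864, 150, 54]
r2 m[X3→φ4] = [576, 75, 36]
r2 m[X9→φ1] = [9, 1, 2]
r2 m[X9→φ5] = [8, 15, 14]
r2 m[X13→φ0] = [13, 8, 16]
r2 m[X13→φ1] = [24, 22, 13]
r3 m[φ0→X3] = [181, 304, 211]
r3 m[φ0→X13] = [2130, 1500, 384]
r3 m[φ1→X9] = [168, 281, 247]
r3 m[φ1→X13] = [54, 22, 39]
r3 m[φ2→X3] = [9, 1, 1]
r3 m[φ3→X3] = [4, 3, 2]
r3 m[φ4→X3] = [6, 6, 3]
r3 m[φ5→X9] = [9, 1, 2]
r3 m[X3→φ0] = [216, 18, 6]
r3 m[X3→φ2] = [384, 450, 108]
r3 m[X3→φ3] = [864, 150, 54]
r3 m[X3→φ4] = [576, 75, 36]
r3 m[X9→φ1] = [9, 1, 2]
r3 m[X9→φ5] = [8, 15, 14]
r3 m[X13→φ0] = [13, 8, 16]
r3 m[X13→φ1] = [24, 22, 13]
r4 m[φ0→X3] = [181, 304, 211]
r4 m[φ0→X13] = [2130, 1500, 384]
r4 m[φ1→X9] = [168, 281, 247]
r4 m[φ1→X13] = [54, 22, 39]
r4 m[φ2→X3] = [9, 1, 1]
r4 m[φ3→X3] = [4, 3, 2]
r4 m[φ4→X3] = [6, 6, 3]
r4 m[φ5→X9] = [9, 1, 2]
r4 m[X3→φ0] = [216, 18, 6]
r4 m[X3→φ2] = [4344, 5472, 1266]
r4 m[X3→φ3] = [9774, 1824, 633]
r4 m[X3→φ4] = [6516, 912, 422]
r4 m[X9→φ1] = [9, 1, 2]
r4 m[X9→φ5] = [168, 281, 247]
r4 m[X13→φ0] = [54, 22, 39]
r4 m[X13→φ1] = [2130, 1500, 384]
r5 m[φ0→X3] = [657, 942, 688]
r5 m[φ0→X13] = [2130, 1500, 384]
r5 m[φ1→X9] = [12918, 19098, 13818]
r5 m[φ1→X13] = [54, 22, 39]
r5 m[φ2→X3] = [9, 1, 1]
r5 m[φ3→X3] = [4, 3, 2]
r5 m[φ4→X3] = [6, 6, 3]
r5 m[φ5→X9] = [9, 1, 2]
r5 m[X3→φ0] = [216, 18, 6]
r5 m[X3→φ2] = [4344, 5472, 1266]
r5 m[X3→φ3] = [9774, 1824, 633]
r5 m[X3→φ4] = [6516, 912, 422]
r5 m[X9→φ1] = [9, 1, 2]
r5 m[X9→φ5] = [168, 281, 247]
r5 m[X13→φ0] = [54, 22, 39]
r5 m[X13→φ1] = [2130, 1500, 384]
r6 m[φ0→X3] = [657, 942, 688]
r6 m[φ0→X13] = [2130, 1500, 384]
r6 m[φ1→X9] = [12918, 19098, 13818]
r6 m[φ1→X13] = [54, 22, 39]
r6 m[φ2→X3] = [9, 1, 1]
r6 m[φ3→X3] = [4, 3, 2]
r6 m[φ4→X3] = [6, 6, 3]
r6 m[φ5→X9] = [9, 1, 2]
r6 m[X3→φ0] = [216, 18, 6]
r6 m[X3→φ2] = [15768, 16956, 4128]
r6 m[X3→φ3] = [35478, 5652, 2064]
r6 m[X3→φ4] = [23652, 2826, 1376]
r6 m[X9→φ1] = [9, 1, 2]
r6 m[X9→φ5] = [12918, 19098, 13818]
r6 m[X13→φ0] = [54, 22, 39]
r6 m[X13→φ1] = [2130, 1500, 384]
r7 m[φ0→X3] = [657, 942, 688]
r7 m[φ0→X13] = [2130, 1500, 384]
r7 m[φ1→X9] = [12918, 19098, 13818]
r7 m[φ1→X13] = [54, 22, 39]
r7 m[φ2→X3] = [9, 1, 1]
r7 m[φ3→X3] = [4, 3, 2]
r7 m[φ4→X3] = [6, 6, 3]
r7 m[φ5→X9] = [9, 1, 2]
r7 m[X3→φ0] = [216, 18, 6]
r7 m[X3→φ2] = [15768, 16956, 4128]
r7 m[X3→φ3] = [35478, 5652, 2064]
r7 m[X3→φ4] = [23652, 2826, 1376]
r7 m[X9→φ1] = [9, 1, 2]
r7 m[X9→φ5] = [12918, 19098, 13818]
r7 m[X13→φ0] = [54, 22, 39]
r7 m[X13→φ1] = [2130, 1500, 384]
fixed point reached at round 7
b[X9] = ⊗ incoming = [116262, 19098, 27636]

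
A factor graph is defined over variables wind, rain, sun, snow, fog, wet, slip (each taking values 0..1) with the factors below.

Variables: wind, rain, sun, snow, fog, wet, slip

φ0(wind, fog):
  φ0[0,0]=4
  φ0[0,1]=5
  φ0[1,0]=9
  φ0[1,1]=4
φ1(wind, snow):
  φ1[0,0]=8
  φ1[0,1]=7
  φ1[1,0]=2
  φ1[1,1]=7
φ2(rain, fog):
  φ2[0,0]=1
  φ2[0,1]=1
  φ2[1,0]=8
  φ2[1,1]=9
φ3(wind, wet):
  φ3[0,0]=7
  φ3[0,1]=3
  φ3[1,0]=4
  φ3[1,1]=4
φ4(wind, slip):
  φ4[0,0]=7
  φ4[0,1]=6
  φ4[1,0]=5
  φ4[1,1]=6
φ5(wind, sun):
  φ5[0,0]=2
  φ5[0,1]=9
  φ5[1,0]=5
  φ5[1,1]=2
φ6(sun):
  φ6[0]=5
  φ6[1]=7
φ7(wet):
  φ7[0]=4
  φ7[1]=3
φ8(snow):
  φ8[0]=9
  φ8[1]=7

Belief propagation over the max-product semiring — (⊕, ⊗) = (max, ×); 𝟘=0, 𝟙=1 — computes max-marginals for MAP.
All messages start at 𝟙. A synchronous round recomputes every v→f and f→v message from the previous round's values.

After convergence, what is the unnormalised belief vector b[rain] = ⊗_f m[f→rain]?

b[rain] = [4445280, 40007520]

init: all messages = 𝟙 over 2 values
r1 m[φ0→wind] = [5, 9]
r1 m[φ0→fog] = [9, 5]
r1 m[φ1→wind] = [8, 7]
r1 m[φ1→snow] = [8, 7]
r1 m[φ2→rain] = [1, 9]
r1 m[φ2→fog] = [8, 9]
r1 m[φ3→wind] = [7, 4]
r1 m[φ3→wet] = [7, 4]
r1 m[φ4→wind] = [7, 6]
r1 m[φ4→slip] = [7, 6]
r1 m[φ5→wind] = [9, 5]
r1 m[φ5→sun] = [5, 9]
r1 m[φ6→sun] = [5, 7]
r1 m[φ7→wet] = [4, 3]
r1 m[φ8→snow] = [9, 7]
r1 m[wind→φ0] = [1, 1]
r1 m[wind→φ1] = [1, 1]
r1 m[wind→φ3] = [1, 1]
r1 m[wind→φ4] = [1, 1]
r1 m[wind→φ5] = [1, 1]
r1 m[rain→φ2] = [1, 1]
r1 m[sun→φ5] = [1, 1]
r1 m[sun→φ6] = [1, 1]
r1 m[snow→φ1] = [1, 1]
r1 m[snow→φ8] = [1, 1]
r1 m[fog→φ0] = [1, 1]
r1 m[fog→φ2] = [1, 1]
r1 m[wet→φ3] = [1, 1]
r1 m[wet→φ7] = [1, 1]
r1 m[slip→φ4] = [1, 1]
r2 m[φ0→wind] = [5, 9]
r2 m[φ0→fog] = [9, 5]
r2 m[φ1→wind] = [8, 7]
r2 m[φ1→snow] = [8, 7]
r2 m[φ2→rain] = [1, 9]
r2 m[φ2→fog] = [8, 9]
r2 m[φ3→wind] = [7, 4]
r2 m[φ3→wet] = [7, 4]
r2 m[φ4→wind] = [7, 6]
r2 m[φ4→slip] = [7, 6]
r2 m[φ5→wind] = [9, 5]
r2 m[φ5→sun] = [5, 9]
r2 m[φ6→sun] = [5, 7]
r2 m[φ7→wet] = [4, 3]
r2 m[φ8→snow] = [9, 7]
r2 m[wind→φ0] = [3528, 840]
r2 m[wind→φ1] = [2205, 1080]
r2 m[wind→φ3] = [2520, 1890]
r2 m[wind→φ4] = [2520, 1260]
r2 m[wind→φ5] = [1960, 1512]
r2 m[rain→φ2] = [1, 1]
r2 m[sun→φ5] = [5, 7]
r2 m[sun→φ6] = [5, 9]
r2 m[snow→φ1] = [9, 7]
r2 m[snow→φ8] = [8, 7]
r2 m[fog→φ0] = [8, 9]
r2 m[fog→φ2] = [9, 5]
r2 m[wet→φ3] = [4, 3]
r2 m[wet→φ7] = [7, 4]
r2 m[slip→φ4] = [1, 1]
r3 m[φ0→wind] = [45, 72]
r3 m[φ0→fog] = [14112, 17640]
r3 m[φ1→wind] = [72, 49]
r3 m[φ1→snow] = [17640, 15435]
r3 m[φ2→rain] = [9, 72]
r3 m[φ2→fog] = [8, 9]
r3 m[φ3→wind] = [28, 16]
r3 m[φ3→wet] = [17640, 7560]
r3 m[φ4→wind] = [7, 6]
r3 m[φ4→slip] = [17640, 15120]
r3 m[φ5→wind] = [63, 25]
r3 m[φ5→sun] = [7560, 17640]
r3 m[φ6→sun] = [5, 7]
r3 m[φ7→wet] = [4, 3]
r3 m[φ8→snow] = [9, 7]
r3 m[wind→φ0] = [3528, 840]
r3 m[wind→φ1] = [2205, 1080]
r3 m[wind→φ3] = [2520, 1890]
r3 m[wind→φ4] = [2520, 1260]
r3 m[wind→φ5] = [1960, 1512]
r3 m[rain→φ2] = [1, 1]
r3 m[sun→φ5] = [5, 7]
r3 m[sun→φ6] = [5, 9]
r3 m[snow→φ1] = [9, 7]
r3 m[snow→φ8] = [8, 7]
r3 m[fog→φ0] = [8, 9]
r3 m[fog→φ2] = [9, 5]
r3 m[wet→φ3] = [4, 3]
r3 m[wet→φ7] = [7, 4]
r3 m[slip→φ4] = [1, 1]
r4 m[φ0→wind] = [45, 72]
r4 m[φ0→fog] = [14112, 17640]
r4 m[φ1→wind] = [72, 49]
r4 m[φ1→snow] = [17640, 15435]
r4 m[φ2→rain] = [9, 72]
r4 m[φ2→fog] = [8, 9]
r4 m[φ3→wind] = [28, 16]
r4 m[φ3→wet] = [17640, 7560]
r4 m[φ4→wind] = [7, 6]
r4 m[φ4→slip] = [17640, 15120]
r4 m[φ5→wind] = [63, 25]
r4 m[φ5→sun] = [7560, 17640]
r4 m[φ6→sun] = [5, 7]
r4 m[φ7→wet] = [4, 3]
r4 m[φ8→snow] = [9, 7]
r4 m[wind→φ0] = [889056, 117600]
r4 m[wind→φ1] = [555660, 172800]
r4 m[wind→φ3] = [1428840, 529200]
r4 m[wind→φ4] = [5715360, 1411200]
r4 m[wind→φ5] = [635040, 338688]
r4 m[rain→φ2] = [1, 1]
r4 m[sun→φ5] = [5, 7]
r4 m[sun→φ6] = [7560, 17640]
r4 m[snow→φ1] = [9, 7]
r4 m[snow→φ8] = [17640, 15435]
r4 m[fog→φ0] = [8, 9]
r4 m[fog→φ2] = [14112, 17640]
r4 m[wet→φ3] = [4, 3]
r4 m[wet→φ7] = [17640, 7560]
r4 m[slip→φ4] = [1, 1]
r5 m[φ0→wind] = [45, 72]
r5 m[φ0→fog] = [3556224, 4445280]
r5 m[φ1→wind] = [72, 49]
r5 m[φ1→snow] = [4445280, 3889620]
r5 m[φ2→rain] = [17640, 158760]
r5 m[φ2→fog] = [8, 9]
r5 m[φ3→wind] = [28, 16]
r5 m[φ3→wet] = [10001880, 4286520]
r5 m[φ4→wind] = [7, 6]
r5 m[φ4→slip] = [40007520, 34292160]
r5 m[φ5→wind] = [63, 25]
r5 m[φ5→sun] = [1693440, 5715360]
r5 m[φ6→sun] = [5, 7]
r5 m[φ7→wet] = [4, 3]
r5 m[φ8→snow] = [9, 7]
r5 m[wind→φ0] = [889056, 117600]
r5 m[wind→φ1] = [555660, 172800]
r5 m[wind→φ3] = [1428840, 529200]
r5 m[wind→φ4] = [5715360, 1411200]
r5 m[wind→φ5] = [635040, 338688]
r5 m[rain→φ2] = [1, 1]
r5 m[sun→φ5] = [5, 7]
r5 m[sun→φ6] = [7560, 17640]
r5 m[snow→φ1] = [9, 7]
r5 m[snow→φ8] = [17640, 15435]
r5 m[fog→φ0] = [8, 9]
r5 m[fog→φ2] = [14112, 17640]
r5 m[wet→φ3] = [4, 3]
r5 m[wet→φ7] = [17640, 7560]
r5 m[slip→φ4] = [1, 1]
r6 m[φ0→wind] = [45, 72]
r6 m[φ0→fog] = [3556224, 4445280]
r6 m[φ1→wind] = [72, 49]
r6 m[φ1→snow] = [4445280, 3889620]
r6 m[φ2→rain] = [17640, 158760]
r6 m[φ2→fog] = [8, 9]
r6 m[φ3→wind] = [28, 16]
r6 m[φ3→wet] = [10001880, 4286520]
r6 m[φ4→wind] = [7, 6]
r6 m[φ4→slip] = [40007520, 34292160]
r6 m[φ5→wind] = [63, 25]
r6 m[φ5→sun] = [1693440, 5715360]
r6 m[φ6→sun] = [5, 7]
r6 m[φ7→wet] = [4, 3]
r6 m[φ8→snow] = [9, 7]
r6 m[wind→φ0] = [889056, 117600]
r6 m[wind→φ1] = [555660, 172800]
r6 m[wind→φ3] = [1428840, 529200]
r6 m[wind→φ4] = [5715360, 1411200]
r6 m[wind→φ5] = [635040, 338688]
r6 m[rain→φ2] = [1, 1]
r6 m[sun→φ5] = [5, 7]
r6 m[sun→φ6] = [1693440, 5715360]
r6 m[snow→φ1] = [9, 7]
r6 m[snow→φ8] = [4445280, 3889620]
r6 m[fog→φ0] = [8, 9]
r6 m[fog→φ2] = [3556224, 4445280]
r6 m[wet→φ3] = [4, 3]
r6 m[wet→φ7] = [10001880, 4286520]
r6 m[slip→φ4] = [1, 1]
r7 m[φ0→wind] = [45, 72]
r7 m[φ0→fog] = [3556224, 4445280]
r7 m[φ1→wind] = [72, 49]
r7 m[φ1→snow] = [4445280, 3889620]
r7 m[φ2→rain] = [4445280, 40007520]
r7 m[φ2→fog] = [8, 9]
r7 m[φ3→wind] = [28, 16]
r7 m[φ3→wet] = [10001880, 4286520]
r7 m[φ4→wind] = [7, 6]
r7 m[φ4→slip] = [40007520, 34292160]
r7 m[φ5→wind] = [63, 25]
r7 m[φ5→sun] = [1693440, 5715360]
r7 m[φ6→sun] = [5, 7]
r7 m[φ7→wet] = [4, 3]
r7 m[φ8→snow] = [9, 7]
r7 m[wind→φ0] = [889056, 117600]
r7 m[wind→φ1] = [555660, 172800]
r7 m[wind→φ3] = [1428840, 529200]
r7 m[wind→φ4] = [5715360, 1411200]
r7 m[wind→φ5] = [635040, 338688]
r7 m[rain→φ2] = [1, 1]
r7 m[sun→φ5] = [5, 7]
r7 m[sun→φ6] = [1693440, 5715360]
r7 m[snow→φ1] = [9, 7]
r7 m[snow→φ8] = [4445280, 3889620]
r7 m[fog→φ0] = [8, 9]
r7 m[fog→φ2] = [3556224, 4445280]
r7 m[wet→φ3] = [4, 3]
r7 m[wet→φ7] = [10001880, 4286520]
r7 m[slip→φ4] = [1, 1]
r8 m[φ0→wind] = [45, 72]
r8 m[φ0→fog] = [3556224, 4445280]
r8 m[φ1→wind] = [72, 49]
r8 m[φ1→snow] = [4445280, 3889620]
r8 m[φ2→rain] = [4445280, 40007520]
r8 m[φ2→fog] = [8, 9]
r8 m[φ3→wind] = [28, 16]
r8 m[φ3→wet] = [10001880, 4286520]
r8 m[φ4→wind] = [7, 6]
r8 m[φ4→slip] = [40007520, 34292160]
r8 m[φ5→wind] = [63, 25]
r8 m[φ5→sun] = [1693440, 5715360]
r8 m[φ6→sun] = [5, 7]
r8 m[φ7→wet] = [4, 3]
r8 m[φ8→snow] = [9, 7]
r8 m[wind→φ0] = [889056, 117600]
r8 m[wind→φ1] = [555660, 172800]
r8 m[wind→φ3] = [1428840, 529200]
r8 m[wind→φ4] = [5715360, 1411200]
r8 m[wind→φ5] = [635040, 338688]
r8 m[rain→φ2] = [1, 1]
r8 m[sun→φ5] = [5, 7]
r8 m[sun→φ6] = [1693440, 5715360]
r8 m[snow→φ1] = [9, 7]
r8 m[snow→φ8] = [4445280, 3889620]
r8 m[fog→φ0] = [8, 9]
r8 m[fog→φ2] = [3556224, 4445280]
r8 m[wet→φ3] = [4, 3]
r8 m[wet→φ7] = [10001880, 4286520]
r8 m[slip→φ4] = [1, 1]
fixed point reached at round 8
b[rain] = ⊗ incoming = [4445280, 40007520]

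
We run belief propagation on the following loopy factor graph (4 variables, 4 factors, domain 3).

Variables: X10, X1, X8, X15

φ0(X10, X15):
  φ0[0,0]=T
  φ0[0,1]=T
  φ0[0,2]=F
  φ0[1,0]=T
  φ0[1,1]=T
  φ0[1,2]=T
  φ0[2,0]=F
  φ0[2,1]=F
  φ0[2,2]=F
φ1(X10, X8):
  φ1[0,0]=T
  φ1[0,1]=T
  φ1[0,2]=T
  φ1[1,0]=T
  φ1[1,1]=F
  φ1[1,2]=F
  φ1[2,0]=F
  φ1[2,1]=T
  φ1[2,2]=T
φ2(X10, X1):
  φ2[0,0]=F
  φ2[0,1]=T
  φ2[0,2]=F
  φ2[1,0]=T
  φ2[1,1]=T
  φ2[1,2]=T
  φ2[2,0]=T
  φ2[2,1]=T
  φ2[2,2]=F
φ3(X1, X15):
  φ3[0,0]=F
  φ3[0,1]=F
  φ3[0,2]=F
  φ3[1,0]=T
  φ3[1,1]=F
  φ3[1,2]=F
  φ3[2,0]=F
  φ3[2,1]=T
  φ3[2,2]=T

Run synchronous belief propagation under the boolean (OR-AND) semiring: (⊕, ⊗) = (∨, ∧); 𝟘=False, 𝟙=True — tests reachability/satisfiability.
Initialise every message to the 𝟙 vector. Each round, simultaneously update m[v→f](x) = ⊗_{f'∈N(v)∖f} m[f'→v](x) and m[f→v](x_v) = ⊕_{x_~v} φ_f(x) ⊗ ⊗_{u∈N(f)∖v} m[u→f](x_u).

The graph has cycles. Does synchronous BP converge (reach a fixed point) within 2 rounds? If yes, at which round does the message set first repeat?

NOT CONVERGED within 2 rounds

init: all messages = 𝟙 over 3 values
r1 m[φ0→X10] = [T, T, F]
r1 m[φ0→X15] = [T, T, T]
r1 m[φ1→X10] = [T, T, T]
r1 m[φ1→X8] = [T, T, T]
r1 m[φ2→X10] = [T, T, T]
r1 m[φ2→X1] = [T, T, T]
r1 m[φ3→X1] = [F, T, T]
r1 m[φ3→X15] = [T, T, T]
r1 m[X10→φ0] = [T, T, T]
r1 m[X10→φ1] = [T, T, T]
r1 m[X10→φ2] = [T, T, T]
r1 m[X1→φ2] = [T, T, T]
r1 m[X1→φ3] = [T, T, T]
r1 m[X8→φ1] = [T, T, T]
r1 m[X15→φ0] = [T, T, T]
r1 m[X15→φ3] = [T, T, T]
r2 m[φ0→X10] = [T, T, F]
r2 m[φ0→X15] = [T, T, T]
r2 m[φ1→X10] = [T, T, T]
r2 m[φ1→X8] = [T, T, T]
r2 m[φ2→X10] = [T, T, T]
r2 m[φ2→X1] = [T, T, T]
r2 m[φ3→X1] = [F, T, T]
r2 m[φ3→X15] = [T, T, T]
r2 m[X10→φ0] = [T, T, T]
r2 m[X10→φ1] = [T, T, F]
r2 m[X10→φ2] = [T, T, F]
r2 m[X1→φ2] = [F, T, T]
r2 m[X1→φ3] = [T, T, T]
r2 m[X8→φ1] = [T, T, T]
r2 m[X15→φ0] = [T, T, T]
r2 m[X15→φ3] = [T, T, T]
no fixed point within 2 rounds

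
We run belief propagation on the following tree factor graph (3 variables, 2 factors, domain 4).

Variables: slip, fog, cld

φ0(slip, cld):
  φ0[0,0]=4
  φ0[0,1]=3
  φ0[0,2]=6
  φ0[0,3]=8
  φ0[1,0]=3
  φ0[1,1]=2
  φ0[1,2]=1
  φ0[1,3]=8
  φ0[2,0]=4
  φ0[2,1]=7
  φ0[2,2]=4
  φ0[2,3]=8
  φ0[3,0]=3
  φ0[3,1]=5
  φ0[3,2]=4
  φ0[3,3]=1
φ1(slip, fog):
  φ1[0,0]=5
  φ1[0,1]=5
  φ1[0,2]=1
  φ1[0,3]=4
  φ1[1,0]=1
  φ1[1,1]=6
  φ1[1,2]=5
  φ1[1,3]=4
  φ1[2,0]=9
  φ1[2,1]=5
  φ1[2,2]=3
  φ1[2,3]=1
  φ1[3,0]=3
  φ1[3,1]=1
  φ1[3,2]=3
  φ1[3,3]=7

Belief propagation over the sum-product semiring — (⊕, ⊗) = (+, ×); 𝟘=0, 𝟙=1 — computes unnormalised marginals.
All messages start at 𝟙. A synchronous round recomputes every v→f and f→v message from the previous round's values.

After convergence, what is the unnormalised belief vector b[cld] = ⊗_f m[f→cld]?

b[cld] = [222, 273, 234, 406]

init: all messages = 𝟙 over 4 values
r1 m[φ0→slip] = [21, 14, 23, 13]
r1 m[φ0→cld] = [14, 17, 15, 25]
r1 m[φ1→slip] = [15, 16, 18, 14]
r1 m[φ1→fog] = [18, 17, 12, 16]
r1 m[slip→φ0] = [1, 1, 1, 1]
r1 m[slip→φ1] = [1, 1, 1, 1]
r1 m[fog→φ1] = [1, 1, 1, 1]
r1 m[cld→φ0] = [1, 1, 1, 1]
r2 m[φ0→slip] = [21, 14, 23, 13]
r2 m[φ0→cld] = [14, 17, 15, 25]
r2 m[φ1→slip] = [15, 16, 18, 14]
r2 m[φ1→fog] = [18, 17, 12, 16]
r2 m[slip→φ0] = [15, 16, 18, 14]
r2 m[slip→φ1] = [21, 14, 23, 13]
r2 m[fog→φ1] = [1, 1, 1, 1]
r2 m[cld→φ0] = [1, 1, 1, 1]
r3 m[φ0→slip] = [21, 14, 23, 13]
r3 m[φ0→cld] = [222, 273, 234, 406]
r3 m[φ1→slip] = [15, 16, 18, 14]
r3 m[φ1→fog] = [365, 317, 199, 254]
r3 m[slip→φ0] = [15, 16, 18, 14]
r3 m[slip→φ1] = [21, 14, 23, 13]
r3 m[fog→φ1] = [1, 1, 1, 1]
r3 m[cld→φ0] = [1, 1, 1, 1]
r4 m[φ0→slip] = [21, 14, 23, 13]
r4 m[φ0→cld] = [222, 273, 234, 406]
r4 m[φ1→slip] = [15, 16, 18, 14]
r4 m[φ1→fog] = [365, 317, 199, 254]
r4 m[slip→φ0] = [15, 16, 18, 14]
r4 m[slip→φ1] = [21, 14, 23, 13]
r4 m[fog→φ1] = [1, 1, 1, 1]
r4 m[cld→φ0] = [1, 1, 1, 1]
fixed point reached at round 4
b[cld] = ⊗ incoming = [222, 273, 234, 406]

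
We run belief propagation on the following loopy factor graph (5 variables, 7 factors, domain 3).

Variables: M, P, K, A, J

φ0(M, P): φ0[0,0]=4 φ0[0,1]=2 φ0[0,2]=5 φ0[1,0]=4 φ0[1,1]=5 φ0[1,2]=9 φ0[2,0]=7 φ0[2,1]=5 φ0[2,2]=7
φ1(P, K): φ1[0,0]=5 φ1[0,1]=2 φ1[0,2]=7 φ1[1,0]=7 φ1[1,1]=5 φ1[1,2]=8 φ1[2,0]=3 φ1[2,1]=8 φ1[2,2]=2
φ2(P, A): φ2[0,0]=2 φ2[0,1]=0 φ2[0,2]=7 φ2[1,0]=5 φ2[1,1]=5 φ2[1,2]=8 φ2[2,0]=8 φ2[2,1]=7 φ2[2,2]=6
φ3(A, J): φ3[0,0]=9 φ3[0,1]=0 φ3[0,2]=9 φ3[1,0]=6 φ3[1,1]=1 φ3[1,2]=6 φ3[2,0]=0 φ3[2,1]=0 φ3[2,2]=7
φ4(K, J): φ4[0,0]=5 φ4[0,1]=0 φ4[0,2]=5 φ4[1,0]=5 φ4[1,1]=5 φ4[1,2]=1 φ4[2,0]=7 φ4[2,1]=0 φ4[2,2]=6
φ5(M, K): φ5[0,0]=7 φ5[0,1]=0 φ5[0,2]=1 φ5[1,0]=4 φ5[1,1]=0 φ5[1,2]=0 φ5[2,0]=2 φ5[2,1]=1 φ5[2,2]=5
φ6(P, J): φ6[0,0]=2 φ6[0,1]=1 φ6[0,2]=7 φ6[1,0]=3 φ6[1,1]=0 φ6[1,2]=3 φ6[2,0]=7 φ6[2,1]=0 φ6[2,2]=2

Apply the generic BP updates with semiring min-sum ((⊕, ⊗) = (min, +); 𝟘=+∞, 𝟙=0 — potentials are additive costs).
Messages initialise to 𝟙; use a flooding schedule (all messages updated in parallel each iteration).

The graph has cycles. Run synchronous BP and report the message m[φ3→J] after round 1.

init: all messages = 𝟙 over 3 values
r1 m[φ0→M] = [2, 4, 5]
r1 m[φ0→P] = [4, 2, 5]
r1 m[φ1→P] = [2, 5, 2]
r1 m[φ1→K] = [3, 2, 2]
r1 m[φ2→P] = [0, 5, 6]
r1 m[φ2→A] = [2, 0, 6]
r1 m[φ3→A] = [0, 1, 0]
r1 m[φ3→J] = [0, 0, 6]
r1 m[φ4→K] = [0, 1, 0]
r1 m[φ4→J] = [5, 0, 1]
r1 m[φ5→M] = [0, 0, 1]
r1 m[φ5→K] = [2, 0, 0]
r1 m[φ6→P] = [1, 0, 0]
r1 m[φ6→J] = [2, 0, 2]
r1 m[M→φ0] = [0, 0, 0]
r1 m[M→φ5] = [0, 0, 0]
r1 m[P→φ0] = [0, 0, 0]
r1 m[P→φ1] = [0, 0, 0]
r1 m[P→φ2] = [0, 0, 0]
r1 m[P→φ6] = [0, 0, 0]
r1 m[K→φ1] = [0, 0, 0]
r1 m[K→φ4] = [0, 0, 0]
r1 m[K→φ5] = [0, 0, 0]
r1 m[A→φ2] = [0, 0, 0]
r1 m[A→φ3] = [0, 0, 0]
r1 m[J→φ3] = [0, 0, 0]
r1 m[J→φ4] = [0, 0, 0]
r1 m[J→φ6] = [0, 0, 0]

message @ round 1 = [0, 0, 6]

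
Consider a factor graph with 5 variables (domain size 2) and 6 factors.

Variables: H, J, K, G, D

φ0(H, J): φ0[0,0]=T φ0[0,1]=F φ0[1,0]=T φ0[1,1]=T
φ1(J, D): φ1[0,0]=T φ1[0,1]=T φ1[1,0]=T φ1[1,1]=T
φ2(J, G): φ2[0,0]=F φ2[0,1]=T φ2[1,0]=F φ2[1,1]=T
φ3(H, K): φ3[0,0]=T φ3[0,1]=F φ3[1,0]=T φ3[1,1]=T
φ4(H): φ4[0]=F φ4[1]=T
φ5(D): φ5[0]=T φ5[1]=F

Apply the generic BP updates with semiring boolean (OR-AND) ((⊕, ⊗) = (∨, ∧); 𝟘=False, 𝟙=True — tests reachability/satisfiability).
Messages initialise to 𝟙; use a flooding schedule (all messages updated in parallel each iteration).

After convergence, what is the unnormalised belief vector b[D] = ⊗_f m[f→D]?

b[D] = [T, F]

init: all messages = 𝟙 over 2 values
r1 m[φ0→H] = [T, T]
r1 m[φ0→J] = [T, T]
r1 m[φ1→J] = [T, T]
r1 m[φ1→D] = [T, T]
r1 m[φ2→J] = [T, T]
r1 m[φ2→G] = [F, T]
r1 m[φ3→H] = [T, T]
r1 m[φ3→K] = [T, T]
r1 m[φ4→H] = [F, T]
r1 m[φ5→D] = [T, F]
r1 m[H→φ0] = [T, T]
r1 m[H→φ3] = [T, T]
r1 m[H→φ4] = [T, T]
r1 m[J→φ0] = [T, T]
r1 m[J→φ1] = [T, T]
r1 m[J→φ2] = [T, T]
r1 m[K→φ3] = [T, T]
r1 m[G→φ2] = [T, T]
r1 m[D→φ1] = [T, T]
r1 m[D→φ5] = [T, T]
r2 m[φ0→H] = [T, T]
r2 m[φ0→J] = [T, T]
r2 m[φ1→J] = [T, T]
r2 m[φ1→D] = [T, T]
r2 m[φ2→J] = [T, T]
r2 m[φ2→G] = [F, T]
r2 m[φ3→H] = [T, T]
r2 m[φ3→K] = [T, T]
r2 m[φ4→H] = [F, T]
r2 m[φ5→D] = [T, F]
r2 m[H→φ0] = [F, T]
r2 m[H→φ3] = [F, T]
r2 m[H→φ4] = [T, T]
r2 m[J→φ0] = [T, T]
r2 m[J→φ1] = [T, T]
r2 m[J→φ2] = [T, T]
r2 m[K→φ3] = [T, T]
r2 m[G→φ2] = [T, T]
r2 m[D→φ1] = [T, F]
r2 m[D→φ5] = [T, T]
r3 m[φ0→H] = [T, T]
r3 m[φ0→J] = [T, T]
r3 m[φ1→J] = [T, T]
r3 m[φ1→D] = [T, T]
r3 m[φ2→J] = [T, T]
r3 m[φ2→G] = [F, T]
r3 m[φ3→H] = [T, T]
r3 m[φ3→K] = [T, T]
r3 m[φ4→H] = [F, T]
r3 m[φ5→D] = [T, F]
r3 m[H→φ0] = [F, T]
r3 m[H→φ3] = [F, T]
r3 m[H→φ4] = [T, T]
r3 m[J→φ0] = [T, T]
r3 m[J→φ1] = [T, T]
r3 m[J→φ2] = [T, T]
r3 m[K→φ3] = [T, T]
r3 m[G→φ2] = [T, T]
r3 m[D→φ1] = [T, F]
r3 m[D→φ5] = [T, T]
fixed point reached at round 3
b[D] = ⊗ incoming = [T, F]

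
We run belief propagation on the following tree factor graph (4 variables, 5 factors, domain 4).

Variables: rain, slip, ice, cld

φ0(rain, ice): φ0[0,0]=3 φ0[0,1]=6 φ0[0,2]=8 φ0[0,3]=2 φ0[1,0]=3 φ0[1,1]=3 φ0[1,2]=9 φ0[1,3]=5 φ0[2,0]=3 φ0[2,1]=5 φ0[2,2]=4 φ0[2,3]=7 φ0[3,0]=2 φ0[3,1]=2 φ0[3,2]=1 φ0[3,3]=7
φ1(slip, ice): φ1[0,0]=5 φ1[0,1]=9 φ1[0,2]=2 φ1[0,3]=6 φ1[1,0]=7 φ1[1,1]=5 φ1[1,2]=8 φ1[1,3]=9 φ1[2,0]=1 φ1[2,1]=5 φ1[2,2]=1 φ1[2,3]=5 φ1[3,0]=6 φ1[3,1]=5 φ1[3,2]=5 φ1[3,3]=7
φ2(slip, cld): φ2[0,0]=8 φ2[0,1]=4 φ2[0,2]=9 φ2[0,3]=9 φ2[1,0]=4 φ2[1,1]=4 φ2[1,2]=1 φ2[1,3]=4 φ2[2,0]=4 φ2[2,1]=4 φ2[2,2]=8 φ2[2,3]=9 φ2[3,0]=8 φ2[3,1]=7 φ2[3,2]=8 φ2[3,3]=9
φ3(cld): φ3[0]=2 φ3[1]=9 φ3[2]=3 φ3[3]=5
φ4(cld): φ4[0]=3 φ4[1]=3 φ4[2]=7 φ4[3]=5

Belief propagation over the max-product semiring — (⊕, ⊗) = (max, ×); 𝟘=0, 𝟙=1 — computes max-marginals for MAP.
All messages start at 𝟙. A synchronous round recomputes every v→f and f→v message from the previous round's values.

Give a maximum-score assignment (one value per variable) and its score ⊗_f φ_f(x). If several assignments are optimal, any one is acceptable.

assignment: (rain=0, slip=0, ice=1, cld=3); score = 12150

init: all messages = 𝟙 over 4 values
r1 m[φ0→rain] = [8, 9, 7, 7]
r1 m[φ0→ice] = [3, 6, 9, 7]
r1 m[φ1→slip] = [9, 9, 5, 7]
r1 m[φ1→ice] = [7, 9, 8, 9]
r1 m[φ2→slip] = [9, 4, 9, 9]
r1 m[φ2→cld] = [8, 7, 9, 9]
r1 m[φ3→cld] = [2, 9, 3, 5]
r1 m[φ4→cld] = [3, 3, 7, 5]
r1 m[rain→φ0] = [1, 1, 1, 1]
r1 m[slip→φ1] = [1, 1, 1, 1]
r1 m[slip→φ2] = [1, 1, 1, 1]
r1 m[ice→φ0] = [1, 1, 1, 1]
r1 m[ice→φ1] = [1, 1, 1, 1]
r1 m[cld→φ2] = [1, 1, 1, 1]
r1 m[cld→φ3] = [1, 1, 1, 1]
r1 m[cld→φ4] = [1, 1, 1, 1]
r2 m[φ0→rain] = [8, 9, 7, 7]
r2 m[φ0→ice] = [3, 6, 9, 7]
r2 m[φ1→slip] = [9, 9, 5, 7]
r2 m[φ1→ice] = [7, 9, 8, 9]
r2 m[φ2→slip] = [9, 4, 9, 9]
r2 m[φ2→cld] = [8, 7, 9, 9]
r2 m[φ3→cld] = [2, 9, 3, 5]
r2 m[φ4→cld] = [3, 3, 7, 5]
r2 m[rain→φ0] = [1, 1, 1, 1]
r2 m[slip→φ1] = [9, 4, 9, 9]
r2 m[slip→φ2] = [9, 9, 5, 7]
r2 m[ice→φ0] = [7, 9, 8, 9]
r2 m[ice→φ1] = [3, 6, 9, 7]
r2 m[cld→φ2] = [6, 27, 21, 25]
r2 m[cld→φ3] = [24, 21, 63, 45]
r2 m[cld→φ4] = [16, 63, 27, 45]
r3 m[φ0→rain] = [64, 72, 63, 63]
r3 m[φ0→ice] = [3, 6, 9, 7]
r3 m[φ1→slip] = [54, 72, 35, 49]
r3 m[φ1→ice] = [54, 81, 45, 63]
r3 m[φ2→slip] = [225, 108, 225, 225]
r3 m[φ2→cld] = [72, 49, 81, 81]
r3 m[φ3→cld] = [2, 9, 3, 5]
r3 m[φ4→cld] = [3, 3, 7, 5]
r3 m[rain→φ0] = [1, 1, 1, 1]
r3 m[slip→φ1] = [9, 4, 9, 9]
r3 m[slip→φ2] = [9, 9, 5, 7]
r3 m[ice→φ0] = [7, 9, 8, 9]
r3 m[ice→φ1] = [3, 6, 9, 7]
r3 m[cld→φ2] = [6, 27, 21, 25]
r3 m[cld→φ3] = [24, 21, 63, 45]
r3 m[cld→φ4] = [16, 63, 27, 45]
r4 m[φ0→rain] = [64, 72, 63, 63]
r4 m[φ0→ice] = [3, 6, 9, 7]
r4 m[φ1→slip] = [54, 72, 35, 49]
r4 m[φ1→ice] = [54, 81, 45, 63]
r4 m[φ2→slip] = [225, 108, 225, 225]
r4 m[φ2→cld] = [72, 49, 81, 81]
r4 m[φ3→cld] = [2, 9, 3, 5]
r4 m[φ4→cld] = [3, 3, 7, 5]
r4 m[rain→φ0] = [1, 1, 1, 1]
r4 m[slip→φ1] = [225, 108, 225, 225]
r4 m[slip→φ2] = [54, 72, 35, 49]
r4 m[ice→φ0] = [54, 81, 45, 63]
r4 m[ice→φ1] = [3, 6, 9, 7]
r4 m[cld→φ2] = [6, 27, 21, 25]
r4 m[cld→φ3] = [216, 147, 567, 405]
r4 m[cld→φ4] = [144, 441, 243, 405]
r5 m[φ0→rain] = [486, 405, 441, 441]
r5 m[φ0→ice] = [3, 6, 9, 7]
r5 m[φ1→slip] = [54, 72, 35, 49]
r5 m[φ1→ice] = [1350, 2025, 1125, 1575]
r5 m[φ2→slip] = [225, 108, 225, 225]
r5 m[φ2→cld] = [432, 343, 486, 486]
r5 m[φ3→cld] = [2, 9, 3, 5]
r5 m[φ4→cld] = [3, 3, 7, 5]
r5 m[rain→φ0] = [1, 1, 1, 1]
r5 m[slip→φ1] = [225, 108, 225, 225]
r5 m[slip→φ2] = [54, 72, 35, 49]
r5 m[ice→φ0] = [54, 81, 45, 63]
r5 m[ice→φ1] = [3, 6, 9, 7]
r5 m[cld→φ2] = [6, 27, 21, 25]
r5 m[cld→φ3] = [216, 147, 567, 405]
r5 m[cld→φ4] = [144, 441, 243, 405]
r6 m[φ0→rain] = [486, 405, 441, 441]
r6 m[φ0→ice] = [3, 6, 9, 7]
r6 m[φ1→slip] = [54, 72, 35, 49]
r6 m[φ1→ice] = [1350, 2025, 1125, 1575]
r6 m[φ2→slip] = [225, 108, 225, 225]
r6 m[φ2→cld] = [432, 343, 486, 486]
r6 m[φ3→cld] = [2, 9, 3, 5]
r6 m[φ4→cld] = [3, 3, 7, 5]
r6 m[rain→φ0] = [1, 1, 1, 1]
r6 m[slip→φ1] = [225, 108, 225, 225]
r6 m[slip→φ2] = [54, 72, 35, 49]
r6 m[ice→φ0] = [1350, 2025, 1125, 1575]
r6 m[ice→φ1] = [3, 6, 9, 7]
r6 m[cld→φ2] = [6, 27, 21, 25]
r6 m[cld→φ3] = [1296, 1029, 3402, 2430]
r6 m[cld→φ4] = [864, 3087, 1458, 2430]
r7 m[φ0→rain] = [12150, 10125, 11025, 11025]
r7 m[φ0→ice] = [3, 6, 9, 7]
r7 m[φ1→slip] = [54, 72, 35, 49]
r7 m[φ1→ice] = [1350, 2025, 1125, 1575]
r7 m[φ2→slip] = [225, 108, 225, 225]
r7 m[φ2→cld] = [432, 343, 486, 486]
r7 m[φ3→cld] = [2, 9, 3, 5]
r7 m[φ4→cld] = [3, 3, 7, 5]
r7 m[rain→φ0] = [1, 1, 1, 1]
r7 m[slip→φ1] = [225, 108, 225, 225]
r7 m[slip→φ2] = [54, 72, 35, 49]
r7 m[ice→φ0] = [1350, 2025, 1125, 1575]
r7 m[ice→φ1] = [3, 6, 9, 7]
r7 m[cld→φ2] = [6, 27, 21, 25]
r7 m[cld→φ3] = [1296, 1029, 3402, 2430]
r7 m[cld→φ4] = [864, 3087, 1458, 2430]
r8 m[φ0→rain] = [12150, 10125, 11025, 11025]
r8 m[φ0→ice] = [3, 6, 9, 7]
r8 m[φ1→slip] = [54, 72, 35, 49]
r8 m[φ1→ice] = [1350, 2025, 1125, 1575]
r8 m[φ2→slip] = [225, 108, 225, 225]
r8 m[φ2→cld] = [432, 343, 486, 486]
r8 m[φ3→cld] = [2, 9, 3, 5]
r8 m[φ4→cld] = [3, 3, 7, 5]
r8 m[rain→φ0] = [1, 1, 1, 1]
r8 m[slip→φ1] = [225, 108, 225, 225]
r8 m[slip→φ2] = [54, 72, 35, 49]
r8 m[ice→φ0] = [1350, 2025, 1125, 1575]
r8 m[ice→φ1] = [3, 6, 9, 7]
r8 m[cld→φ2] = [6, 27, 21, 25]
r8 m[cld→φ3] = [1296, 1029, 3402, 2430]
r8 m[cld→φ4] = [864, 3087, 1458, 2430]
fixed point reached at round 8
traceback from rain: (rain=0, slip=0, ice=1, cld=3), score=12150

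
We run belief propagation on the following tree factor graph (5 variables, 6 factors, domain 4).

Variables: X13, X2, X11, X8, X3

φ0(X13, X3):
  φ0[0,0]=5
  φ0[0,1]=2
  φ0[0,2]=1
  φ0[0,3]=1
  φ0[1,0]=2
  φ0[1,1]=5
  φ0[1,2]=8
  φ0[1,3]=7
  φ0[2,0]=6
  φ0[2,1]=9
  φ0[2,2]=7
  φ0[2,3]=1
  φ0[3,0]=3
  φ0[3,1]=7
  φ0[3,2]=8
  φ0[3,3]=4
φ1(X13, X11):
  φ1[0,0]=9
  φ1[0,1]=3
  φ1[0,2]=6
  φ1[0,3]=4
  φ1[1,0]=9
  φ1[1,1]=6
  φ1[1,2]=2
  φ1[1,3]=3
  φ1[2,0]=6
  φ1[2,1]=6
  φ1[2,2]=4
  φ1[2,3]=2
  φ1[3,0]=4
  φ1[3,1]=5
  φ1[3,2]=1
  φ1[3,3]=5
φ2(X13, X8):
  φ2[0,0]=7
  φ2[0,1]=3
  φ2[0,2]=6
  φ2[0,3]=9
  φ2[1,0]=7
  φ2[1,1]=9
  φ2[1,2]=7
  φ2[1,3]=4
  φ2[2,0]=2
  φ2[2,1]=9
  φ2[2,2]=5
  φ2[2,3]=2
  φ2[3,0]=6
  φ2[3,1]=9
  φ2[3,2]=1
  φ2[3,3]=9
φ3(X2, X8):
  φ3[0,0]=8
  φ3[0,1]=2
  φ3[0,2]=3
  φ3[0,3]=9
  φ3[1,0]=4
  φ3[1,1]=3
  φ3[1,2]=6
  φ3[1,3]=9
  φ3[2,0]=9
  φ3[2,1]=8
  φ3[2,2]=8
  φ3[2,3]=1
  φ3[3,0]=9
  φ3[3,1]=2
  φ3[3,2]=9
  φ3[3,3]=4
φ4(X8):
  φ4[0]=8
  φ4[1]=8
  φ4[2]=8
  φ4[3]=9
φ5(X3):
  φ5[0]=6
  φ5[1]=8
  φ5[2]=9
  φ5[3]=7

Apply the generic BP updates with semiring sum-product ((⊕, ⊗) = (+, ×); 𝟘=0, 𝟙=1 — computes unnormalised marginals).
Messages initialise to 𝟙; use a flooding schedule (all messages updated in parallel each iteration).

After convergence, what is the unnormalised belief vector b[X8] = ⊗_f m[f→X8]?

init: all messages = 𝟙 over 4 values
r1 m[φ0→X13] = [9, 22, 23, 22]
r1 m[φ0→X3] = [16, 23, 24, 13]
r1 m[φ1→X13] = [22, 20, 18, 15]
r1 m[φ1→X11] = [28, 20, 13, 14]
r1 m[φ2→X13] = [25, 27, 18, 25]
r1 m[φ2→X8] = [22, 30, 19, 24]
r1 m[φ3→X2] = [22, 22, 26, 24]
r1 m[φ3→X8] = [30, 15, 26, 23]
r1 m[φ4→X8] = [8, 8, 8, 9]
r1 m[φ5→X3] = [6, 8, 9, 7]
r1 m[X13→φ0] = [1, 1, 1, 1]
r1 m[X13→φ1] = [1, 1, 1, 1]
r1 m[X13→φ2] = [1, 1, 1, 1]
r1 m[X2→φ3] = [1, 1, 1, 1]
r1 m[X11→φ1] = [1, 1, 1, 1]
r1 m[X8→φ2] = [1, 1, 1, 1]
r1 m[X8→φ3] = [1, 1, 1, 1]
r1 m[X8→φ4] = [1, 1, 1, 1]
r1 m[X3→φ0] = [1, 1, 1, 1]
r1 m[X3→φ5] = [1, 1, 1, 1]
r2 m[φ0→X13] = [9, 22, 23, 22]
r2 m[φ0→X3] = [16, 23, 24, 13]
r2 m[φ1→X13] = [22, 20, 18, 15]
r2 m[φ1→X11] = [28, 20, 13, 14]
r2 m[φ2→X13] = [25, 27, 18, 25]
r2 m[φ2→X8] = [22, 30, 19, 24]
r2 m[φ3→X2] = [22, 22, 26, 24]
r2 m[φ3→X8] = [30, 15, 26, 23]
r2 m[φ4→X8] = [8, 8, 8, 9]
r2 m[φ5→X3] = [6, 8, 9, 7]
r2 m[X13→φ0] = [550, 540, 324, 375]
r2 m[X13→φ1] = [225, 594, 414, 550]
r2 m[X13→φ2] = [198, 440, 414, 330]
r2 m[X2→φ3] = [1, 1, 1, 1]
r2 m[X11→φ1] = [1, 1, 1, 1]
r2 m[X8→φ2] = [240, 120, 208, 207]
r2 m[X8→φ3] = [176, 240, 152, 216]
r2 m[X8→φ4] = [660, 450, 494, 552]
r2 m[X3→φ0] = [6, 8, 9, 7]
r2 m[X3→φ5] = [16, 23, 24, 13]
r3 m[φ0→X13] = [62, 173, 178, 174]
r3 m[φ0→X3] = [6899, 9341, 10138, 6154]
r3 m[φ1→X13] = [22, 20, 18, 15]
r3 m[φ1→X11] = [12055, 9473, 4744, 6260]
r3 m[φ2→X13] = [5151, 5044, 3014, 4591]
r3 m[φ2→X8] = [7274, 11250, 6668, 7340]
r3 m[φ3→X2] = [4288, 4280, 4936, 4296]
r3 m[φ3→X8] = [30, 15, 26, 23]
r3 m[φ4→X8] = [8, 8, 8, 9]
r3 m[φ5→X3] = [6, 8, 9, 7]
r3 m[X13→φ0] = [550, 540, 324, 375]
r3 m[X13→φ1] = [225, 594, 414, 550]
r3 m[X13→φ2] = [198, 440, 414, 330]
r3 m[X2→φ3] = [1, 1, 1, 1]
r3 m[X11→φ1] = [1, 1, 1, 1]
r3 m[X8→φ2] = [240, 120, 208, 207]
r3 m[X8→φ3] = [176, 240, 152, 216]
r3 m[X8→φ4] = [660, 450, 494, 552]
r3 m[X3→φ0] = [6, 8, 9, 7]
r3 m[X3→φ5] = [16, 23, 24, 13]
r4 m[φ0→X13] = [62, 173, 178, 174]
r4 m[φ0→X3] = [6899, 9341, 10138, 6154]
r4 m[φ1→X13] = [22, 20, 18, 15]
r4 m[φ1→X11] = [12055, 9473, 4744, 6260]
r4 m[φ2→X13] = [5151, 5044, 3014, 4591]
r4 m[φ2→X8] = [7274, 11250, 6668, 7340]
r4 m[φ3→X2] = [4288, 4280, 4936, 4296]
r4 m[φ3→X8] = [30, 15, 26, 23]
r4 m[φ4→X8] = [8, 8, 8, 9]
r4 m[φ5→X3] = [6, 8, 9, 7]
r4 m[X13→φ0] = [113322, 100880, 54252, 68865]
r4 m[X13→φ1] = [319362, 872612, 536492, 798834]
r4 m[X13→φ2] = [1364, 3460, 3204, 2610]
r4 m[X2→φ3] = [1, 1, 1, 1]
r4 m[X11→φ1] = [1, 1, 1, 1]
r4 m[X8→φ2] = [240, 120, 208, 207]
r4 m[X8→φ3] = [58192, 90000, 53344, 66060]
r4 m[X8→φ4] = [218220, 168750, 173368, 168820]
r4 m[X3→φ0] = [6, 8, 9, 7]
r4 m[X3→φ5] = [6899, 9341, 10138, 6154]
r5 m[φ0→X13] = [62, 173, 178, 174]
r5 m[φ0→X3] = [1300477, 1701367, 1851046, 1149194]
r5 m[φ1→X13] = [22, 20, 18, 15]
r5 m[φ1→X11] = [17142054, 13406880, 6606198, 8962438]
r5 m[φ2→X13] = [5151, 5044, 3014, 4591]
r5 m[φ2→X8] = [55836, 87558, 51034, 56014]
r5 m[φ3→X2] = [1400108, 1417372, 1736540, 1448064]
r5 m[φ3→X8] = [30, 15, 26, 23]
r5 m[φ4→X8] = [8, 8, 8, 9]
r5 m[φ5→X3] = [6, 8, 9, 7]
r5 m[X13→φ0] = [113322, 100880, 54252, 68865]
r5 m[X13→φ1] = [319362, 872612, 536492, 798834]
r5 m[X13→φ2] = [1364, 3460, 3204, 2610]
r5 m[X2→φ3] = [1, 1, 1, 1]
r5 m[X11→φ1] = [1, 1, 1, 1]
r5 m[X8→φ2] = [240, 120, 208, 207]
r5 m[X8→φ3] = [58192, 90000, 53344, 66060]
r5 m[X8→φ4] = [218220, 168750, 173368, 168820]
r5 m[X3→φ0] = [6, 8, 9, 7]
r5 m[X3→φ5] = [6899, 9341, 10138, 6154]
r6 m[φ0→X13] = [62, 173, 178, 174]
r6 m[φ0→X3] = [1300477, 1701367, 1851046, 1149194]
r6 m[φ1→X13] = [22, 20, 18, 15]
r6 m[φ1→X11] = [17142054, 13406880, 6606198, 8962438]
r6 m[φ2→X13] = [5151, 5044, 3014, 4591]
r6 m[φ2→X8] = [55836, 87558, 51034, 56014]
r6 m[φ3→X2] = [1400108, 1417372, 1736540, 1448064]
r6 m[φ3→X8] = [30, 15, 26, 23]
r6 m[φ4→X8] = [8, 8, 8, 9]
r6 m[φ5→X3] = [6, 8, 9, 7]
r6 m[X13→φ0] = [113322, 100880, 54252, 68865]
r6 m[X13→φ1] = [319362, 872612, 536492, 798834]
r6 m[X13→φ2] = [1364, 3460, 3204, 2610]
r6 m[X2→φ3] = [1, 1, 1, 1]
r6 m[X11→φ1] = [1, 1, 1, 1]
r6 m[X8→φ2] = [240, 120, 208, 207]
r6 m[X8→φ3] = [446688, 700464, 408272, 504126]
r6 m[X8→φ4] = [1675080, 1313370, 1326884, 1288322]
r6 m[X3→φ0] = [6, 8, 9, 7]
r6 m[X3→φ5] = [1300477, 1701367, 1851046, 1149194]
r7 m[φ0→X13] = [62, 173, 178, 174]
r7 m[φ0→X3] = [1300477, 1701367, 1851046, 1149194]
r7 m[φ1→X13] = [22, 20, 18, 15]
r7 m[φ1→X11] = [17142054, 13406880, 6606198, 8962438]
r7 m[φ2→X13] = [5151, 5044, 3014, 4591]
r7 m[φ2→X8] = [55836, 87558, 51034, 56014]
r7 m[φ3→X2] = [10736382, 10874910, 13394206, 11112072]
r7 m[φ3→X8] = [30, 15, 26, 23]
r7 m[φ4→X8] = [8, 8, 8, 9]
r7 m[φ5→X3] = [6, 8, 9, 7]
r7 m[X13→φ0] = [113322, 100880, 54252, 68865]
r7 m[X13→φ1] = [319362, 872612, 536492, 798834]
r7 m[X13→φ2] = [1364, 3460, 3204, 2610]
r7 m[X2→φ3] = [1, 1, 1, 1]
r7 m[X11→φ1] = [1, 1, 1, 1]
r7 m[X8→φ2] = [240, 120, 208, 207]
r7 m[X8→φ3] = [446688, 700464, 408272, 504126]
r7 m[X8→φ4] = [1675080, 1313370, 1326884, 1288322]
r7 m[X3→φ0] = [6, 8, 9, 7]
r7 m[X3→φ5] = [1300477, 1701367, 1851046, 1149194]
r8 m[φ0→X13] = [62, 173, 178, 174]
r8 m[φ0→X3] = [1300477, 1701367, 1851046, 1149194]
r8 m[φ1→X13] = [22, 20, 18, 15]
r8 m[φ1→X11] = [17142054, 13406880, 6606198, 8962438]
r8 m[φ2→X13] = [5151, 5044, 3014, 4591]
r8 m[φ2→X8] = [55836, 87558, 51034, 56014]
r8 m[φ3→X2] = [10736382, 10874910, 13394206, 11112072]
r8 m[φ3→X8] = [30, 15, 26, 23]
r8 m[φ4→X8] = [8, 8, 8, 9]
r8 m[φ5→X3] = [6, 8, 9, 7]
r8 m[X13→φ0] = [113322, 100880, 54252, 68865]
r8 m[X13→φ1] = [319362, 872612, 536492, 798834]
r8 m[X13→φ2] = [1364, 3460, 3204, 2610]
r8 m[X2→φ3] = [1, 1, 1, 1]
r8 m[X11→φ1] = [1, 1, 1, 1]
r8 m[X8→φ2] = [240, 120, 208, 207]
r8 m[X8→φ3] = [446688, 700464, 408272, 504126]
r8 m[X8→φ4] = [1675080, 1313370, 1326884, 1288322]
r8 m[X3→φ0] = [6, 8, 9, 7]
r8 m[X3→φ5] = [1300477, 1701367, 1851046, 1149194]
fixed point reached at round 8
b[X8] = ⊗ incoming = [13400640, 10506960, 10615072, 11594898]

b[X8] = [13400640, 10506960, 10615072, 11594898]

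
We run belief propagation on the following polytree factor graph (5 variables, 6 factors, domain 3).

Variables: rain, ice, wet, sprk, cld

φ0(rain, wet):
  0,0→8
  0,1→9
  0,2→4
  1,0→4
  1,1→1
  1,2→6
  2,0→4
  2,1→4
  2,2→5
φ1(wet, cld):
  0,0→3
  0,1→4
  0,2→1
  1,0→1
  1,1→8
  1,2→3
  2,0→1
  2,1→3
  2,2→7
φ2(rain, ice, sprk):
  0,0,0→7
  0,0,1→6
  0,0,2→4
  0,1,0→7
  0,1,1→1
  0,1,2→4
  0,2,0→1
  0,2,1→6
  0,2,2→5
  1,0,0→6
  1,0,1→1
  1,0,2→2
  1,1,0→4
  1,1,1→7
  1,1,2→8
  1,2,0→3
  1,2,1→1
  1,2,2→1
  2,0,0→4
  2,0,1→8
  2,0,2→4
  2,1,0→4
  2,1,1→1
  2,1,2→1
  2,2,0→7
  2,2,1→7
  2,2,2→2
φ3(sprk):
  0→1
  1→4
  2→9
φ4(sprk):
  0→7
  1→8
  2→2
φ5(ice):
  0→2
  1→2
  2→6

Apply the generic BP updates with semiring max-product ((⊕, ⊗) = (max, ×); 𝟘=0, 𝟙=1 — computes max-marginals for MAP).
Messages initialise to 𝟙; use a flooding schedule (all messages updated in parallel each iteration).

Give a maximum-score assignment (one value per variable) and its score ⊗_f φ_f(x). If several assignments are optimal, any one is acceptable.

init: all messages = 𝟙 over 3 values
r1 m[φ0→rain] = [9, 6, 5]
r1 m[φ0→wet] = [8, 9, 6]
r1 m[φ1→wet] = [4, 8, 7]
r1 m[φ1→cld] = [3, 8, 7]
r1 m[φ2→rain] = [7, 8, 8]
r1 m[φ2→ice] = [8, 8, 7]
r1 m[φ2→sprk] = [7, 8, 8]
r1 m[φ3→sprk] = [1, 4, 9]
r1 m[φ4→sprk] = [7, 8, 2]
r1 m[φ5→ice] = [2, 2, 6]
r1 m[rain→φ0] = [1, 1, 1]
r1 m[rain→φ2] = [1, 1, 1]
r1 m[ice→φ2] = [1, 1, 1]
r1 m[ice→φ5] = [1, 1, 1]
r1 m[wet→φ0] = [1, 1, 1]
r1 m[wet→φ1] = [1, 1, 1]
r1 m[sprk→φ2] = [1, 1, 1]
r1 m[sprk→φ3] = [1, 1, 1]
r1 m[sprk→φ4] = [1, 1, 1]
r1 m[cld→φ1] = [1, 1, 1]
r2 m[φ0→rain] = [9, 6, 5]
r2 m[φ0→wet] = [8, 9, 6]
r2 m[φ1→wet] = [4, 8, 7]
r2 m[φ1→cld] = [3, 8, 7]
r2 m[φ2→rain] = [7, 8, 8]
r2 m[φ2→ice] = [8, 8, 7]
r2 m[φ2→sprk] = [7, 8, 8]
r2 m[φ3→sprk] = [1, 4, 9]
r2 m[φ4→sprk] = [7, 8, 2]
r2 m[φ5→ice] = [2, 2, 6]
r2 m[rain→φ0] = [7, 8, 8]
r2 m[rain→φ2] = [9, 6, 5]
r2 m[ice→φ2] = [2, 2, 6]
r2 m[ice→φ5] = [8, 8, 7]
r2 m[wet→φ0] = [4, 8, 7]
r2 m[wet→φ1] = [8, 9, 6]
r2 m[sprk→φ2] = [7, 32, 18]
r2 m[sprk→φ3] = [49, 64, 16]
r2 m[sprk→φ4] = [7, 32, 72]
r2 m[cld→φ1] = [1, 1, 1]
r3 m[φ0→rain] = [72, 42, 35]
r3 m[φ0→wet] = [56, 63, 48]
r3 m[φ1→wet] = [4, 8, 7]
r3 m[φ1→cld] = [24, 72, 42]
r3 m[φ2→rain] = [1152, 448, 1344]
r3 m[φ2→ice] = [1728, 1344, 1728]
r3 m[φ2→sprk] = [210, 324, 270]
r3 m[φ3→sprk] = [1, 4, 9]
r3 m[φ4→sprk] = [7, 8, 2]
r3 m[φ5→ice] = [2, 2, 6]
r3 m[rain→φ0] = [7, 8, 8]
r3 m[rain→φ2] = [9, 6, 5]
r3 m[ice→φ2] = [2, 2, 6]
r3 m[ice→φ5] = [8, 8, 7]
r3 m[wet→φ0] = [4, 8, 7]
r3 m[wet→φ1] = [8, 9, 6]
r3 m[sprk→φ2] = [7, 32, 18]
r3 m[sprk→φ3] = [49, 64, 16]
r3 m[sprk→φ4] = [7, 32, 72]
r3 m[cld→φ1] = [1, 1, 1]
r4 m[φ0→rain] = [72, 42, 35]
r4 m[φ0→wet] = [56, 63, 48]
r4 m[φ1→wet] = [4, 8, 7]
r4 m[φ1→cld] = [24, 72, 42]
r4 m[φ2→rain] = [1152, 448, 1344]
r4 m[φ2→ice] = [1728, 1344, 1728]
r4 m[φ2→sprk] = [210, 324, 270]
r4 m[φ3→sprk] = [1, 4, 9]
r4 m[φ4→sprk] = [7, 8, 2]
r4 m[φ5→ice] = [2, 2, 6]
r4 m[rain→φ0] = [1152, 448, 1344]
r4 m[rain→φ2] = [72, 42, 35]
r4 m[ice→φ2] = [2, 2, 6]
r4 m[ice→φ5] = [1728, 1344, 1728]
r4 m[wet→φ0] = [4, 8, 7]
r4 m[wet→φ1] = [56, 63, 48]
r4 m[sprk→φ2] = [7, 32, 18]
r4 m[sprk→φ3] = [1470, 2592, 540]
r4 m[sprk→φ4] = [210, 1296, 2430]
r4 m[cld→φ1] = [1, 1, 1]
r5 m[φ0→rain] = [72, 42, 35]
r5 m[φ0→wet] = [9216, 10368, 6720]
r5 m[φ1→wet] = [4, 8, 7]
r5 m[φ1→cld] = [168, 504, 336]
r5 m[φ2→rain] = [1152, 448, 1344]
r5 m[φ2→ice] = [13824, 9408, 13824]
r5 m[φ2→sprk] = [1470, 2592, 2160]
r5 m[φ3→sprk] = [1, 4, 9]
r5 m[φ4→sprk] = [7, 8, 2]
r5 m[φ5→ice] = [2, 2, 6]
r5 m[rain→φ0] = [1152, 448, 1344]
r5 m[rain→φ2] = [72, 42, 35]
r5 m[ice→φ2] = [2, 2, 6]
r5 m[ice→φ5] = [1728, 1344, 1728]
r5 m[wet→φ0] = [4, 8, 7]
r5 m[wet→φ1] = [56, 63, 48]
r5 m[sprk→φ2] = [7, 32, 18]
r5 m[sprk→φ3] = [1470, 2592, 540]
r5 m[sprk→φ4] = [210, 1296, 2430]
r5 m[cld→φ1] = [1, 1, 1]
r6 m[φ0→rain] = [72, 42, 35]
r6 m[φ0→wet] = [9216, 10368, 6720]
r6 m[φ1→wet] = [4, 8, 7]
r6 m[φ1→cld] = [168, 504, 336]
r6 m[φ2→rain] = [1152, 448, 1344]
r6 m[φ2→ice] = [13824, 9408, 13824]
r6 m[φ2→sprk] = [1470, 2592, 2160]
r6 m[φ3→sprk] = [1, 4, 9]
r6 m[φ4→sprk] = [7, 8, 2]
r6 m[φ5→ice] = [2, 2, 6]
r6 m[rain→φ0] = [1152, 448, 1344]
r6 m[rain→φ2] = [72, 42, 35]
r6 m[ice→φ2] = [2, 2, 6]
r6 m[ice→φ5] = [13824, 9408, 13824]
r6 m[wet→φ0] = [4, 8, 7]
r6 m[wet→φ1] = [9216, 10368, 6720]
r6 m[sprk→φ2] = [7, 32, 18]
r6 m[sprk→φ3] = [10290, 20736, 4320]
r6 m[sprk→φ4] = [1470, 10368, 19440]
r6 m[cld→φ1] = [1, 1, 1]
r7 m[φ0→rain] = [72, 42, 35]
r7 m[φ0→wet] = [9216, 10368, 6720]
r7 m[φ1→wet] = [4, 8, 7]
r7 m[φ1→cld] = [27648, 82944, 47040]
r7 m[φ2→rain] = [1152, 448, 1344]
r7 m[φ2→ice] = [13824, 9408, 13824]
r7 m[φ2→sprk] = [1470, 2592, 2160]
r7 m[φ3→sprk] = [1, 4, 9]
r7 m[φ4→sprk] = [7, 8, 2]
r7 m[φ5→ice] = [2, 2, 6]
r7 m[rain→φ0] = [1152, 448, 1344]
r7 m[rain→φ2] = [72, 42, 35]
r7 m[ice→φ2] = [2, 2, 6]
r7 m[ice→φ5] = [13824, 9408, 13824]
r7 m[wet→φ0] = [4, 8, 7]
r7 m[wet→φ1] = [9216, 10368, 6720]
r7 m[sprk→φ2] = [7, 32, 18]
r7 m[sprk→φ3] = [10290, 20736, 4320]
r7 m[sprk→φ4] = [1470, 10368, 19440]
r7 m[cld→φ1] = [1, 1, 1]
r8 m[φ0→rain] = [72, 42, 35]
r8 m[φ0→wet] = [9216, 10368, 6720]
r8 m[φ1→wet] = [4, 8, 7]
r8 m[φ1→cld] = [27648, 82944, 47040]
r8 m[φ2→rain] = [1152, 448, 1344]
r8 m[φ2→ice] = [13824, 9408, 13824]
r8 m[φ2→sprk] = [1470, 2592, 2160]
r8 m[φ3→sprk] = [1, 4, 9]
r8 m[φ4→sprk] = [7, 8, 2]
r8 m[φ5→ice] = [2, 2, 6]
r8 m[rain→φ0] = [1152, 448, 1344]
r8 m[rain→φ2] = [72, 42, 35]
r8 m[ice→φ2] = [2, 2, 6]
r8 m[ice→φ5] = [13824, 9408, 13824]
r8 m[wet→φ0] = [4, 8, 7]
r8 m[wet→φ1] = [9216, 10368, 6720]
r8 m[sprk→φ2] = [7, 32, 18]
r8 m[sprk→φ3] = [10290, 20736, 4320]
r8 m[sprk→φ4] = [1470, 10368, 19440]
r8 m[cld→φ1] = [1, 1, 1]
fixed point reached at round 8
traceback from rain: (rain=0, ice=2, wet=1, sprk=1, cld=1), score=82944

assignment: (rain=0, ice=2, wet=1, sprk=1, cld=1); score = 82944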